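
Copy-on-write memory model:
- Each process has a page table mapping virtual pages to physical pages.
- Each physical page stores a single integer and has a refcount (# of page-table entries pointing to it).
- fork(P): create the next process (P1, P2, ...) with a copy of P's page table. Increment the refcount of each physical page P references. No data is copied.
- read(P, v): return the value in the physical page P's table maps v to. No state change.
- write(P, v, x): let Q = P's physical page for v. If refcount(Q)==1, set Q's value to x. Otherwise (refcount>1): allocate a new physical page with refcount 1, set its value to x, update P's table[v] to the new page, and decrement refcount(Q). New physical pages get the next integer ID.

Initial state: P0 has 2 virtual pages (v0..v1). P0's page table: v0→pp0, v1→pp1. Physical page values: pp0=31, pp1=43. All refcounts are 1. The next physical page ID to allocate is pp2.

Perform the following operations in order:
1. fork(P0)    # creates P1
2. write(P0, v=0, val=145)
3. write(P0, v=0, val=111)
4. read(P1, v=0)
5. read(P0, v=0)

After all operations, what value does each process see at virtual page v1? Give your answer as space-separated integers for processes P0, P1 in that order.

Answer: 43 43

Derivation:
Op 1: fork(P0) -> P1. 2 ppages; refcounts: pp0:2 pp1:2
Op 2: write(P0, v0, 145). refcount(pp0)=2>1 -> COPY to pp2. 3 ppages; refcounts: pp0:1 pp1:2 pp2:1
Op 3: write(P0, v0, 111). refcount(pp2)=1 -> write in place. 3 ppages; refcounts: pp0:1 pp1:2 pp2:1
Op 4: read(P1, v0) -> 31. No state change.
Op 5: read(P0, v0) -> 111. No state change.
P0: v1 -> pp1 = 43
P1: v1 -> pp1 = 43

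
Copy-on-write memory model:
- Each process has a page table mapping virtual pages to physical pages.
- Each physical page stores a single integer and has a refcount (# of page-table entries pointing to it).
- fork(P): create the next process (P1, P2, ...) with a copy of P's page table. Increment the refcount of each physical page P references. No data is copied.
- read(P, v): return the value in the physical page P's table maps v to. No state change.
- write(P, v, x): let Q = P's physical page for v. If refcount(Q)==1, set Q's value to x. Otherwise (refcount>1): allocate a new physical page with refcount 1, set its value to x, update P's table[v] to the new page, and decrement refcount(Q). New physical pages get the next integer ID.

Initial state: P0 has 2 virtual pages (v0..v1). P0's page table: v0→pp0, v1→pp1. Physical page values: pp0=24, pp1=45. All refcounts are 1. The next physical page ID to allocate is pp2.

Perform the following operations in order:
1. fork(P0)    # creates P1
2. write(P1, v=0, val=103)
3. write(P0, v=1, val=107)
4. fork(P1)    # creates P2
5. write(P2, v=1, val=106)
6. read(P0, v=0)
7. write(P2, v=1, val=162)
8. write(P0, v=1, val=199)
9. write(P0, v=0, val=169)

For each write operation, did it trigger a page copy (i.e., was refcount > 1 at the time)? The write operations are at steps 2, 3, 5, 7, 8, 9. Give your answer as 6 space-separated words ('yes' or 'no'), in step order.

Op 1: fork(P0) -> P1. 2 ppages; refcounts: pp0:2 pp1:2
Op 2: write(P1, v0, 103). refcount(pp0)=2>1 -> COPY to pp2. 3 ppages; refcounts: pp0:1 pp1:2 pp2:1
Op 3: write(P0, v1, 107). refcount(pp1)=2>1 -> COPY to pp3. 4 ppages; refcounts: pp0:1 pp1:1 pp2:1 pp3:1
Op 4: fork(P1) -> P2. 4 ppages; refcounts: pp0:1 pp1:2 pp2:2 pp3:1
Op 5: write(P2, v1, 106). refcount(pp1)=2>1 -> COPY to pp4. 5 ppages; refcounts: pp0:1 pp1:1 pp2:2 pp3:1 pp4:1
Op 6: read(P0, v0) -> 24. No state change.
Op 7: write(P2, v1, 162). refcount(pp4)=1 -> write in place. 5 ppages; refcounts: pp0:1 pp1:1 pp2:2 pp3:1 pp4:1
Op 8: write(P0, v1, 199). refcount(pp3)=1 -> write in place. 5 ppages; refcounts: pp0:1 pp1:1 pp2:2 pp3:1 pp4:1
Op 9: write(P0, v0, 169). refcount(pp0)=1 -> write in place. 5 ppages; refcounts: pp0:1 pp1:1 pp2:2 pp3:1 pp4:1

yes yes yes no no no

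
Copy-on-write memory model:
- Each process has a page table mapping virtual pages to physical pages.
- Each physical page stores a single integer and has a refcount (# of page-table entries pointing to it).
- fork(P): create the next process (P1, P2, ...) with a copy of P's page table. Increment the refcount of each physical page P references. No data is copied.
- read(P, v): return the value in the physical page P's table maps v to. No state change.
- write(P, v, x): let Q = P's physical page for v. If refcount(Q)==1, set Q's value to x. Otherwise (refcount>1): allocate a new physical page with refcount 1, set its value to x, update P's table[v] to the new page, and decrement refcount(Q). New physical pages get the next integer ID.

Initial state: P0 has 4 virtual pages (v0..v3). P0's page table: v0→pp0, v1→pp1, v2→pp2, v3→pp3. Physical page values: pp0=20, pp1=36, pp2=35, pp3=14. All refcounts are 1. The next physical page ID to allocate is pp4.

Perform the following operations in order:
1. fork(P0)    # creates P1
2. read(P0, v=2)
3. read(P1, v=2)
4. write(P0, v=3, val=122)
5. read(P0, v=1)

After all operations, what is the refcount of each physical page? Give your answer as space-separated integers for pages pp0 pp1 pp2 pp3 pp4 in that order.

Answer: 2 2 2 1 1

Derivation:
Op 1: fork(P0) -> P1. 4 ppages; refcounts: pp0:2 pp1:2 pp2:2 pp3:2
Op 2: read(P0, v2) -> 35. No state change.
Op 3: read(P1, v2) -> 35. No state change.
Op 4: write(P0, v3, 122). refcount(pp3)=2>1 -> COPY to pp4. 5 ppages; refcounts: pp0:2 pp1:2 pp2:2 pp3:1 pp4:1
Op 5: read(P0, v1) -> 36. No state change.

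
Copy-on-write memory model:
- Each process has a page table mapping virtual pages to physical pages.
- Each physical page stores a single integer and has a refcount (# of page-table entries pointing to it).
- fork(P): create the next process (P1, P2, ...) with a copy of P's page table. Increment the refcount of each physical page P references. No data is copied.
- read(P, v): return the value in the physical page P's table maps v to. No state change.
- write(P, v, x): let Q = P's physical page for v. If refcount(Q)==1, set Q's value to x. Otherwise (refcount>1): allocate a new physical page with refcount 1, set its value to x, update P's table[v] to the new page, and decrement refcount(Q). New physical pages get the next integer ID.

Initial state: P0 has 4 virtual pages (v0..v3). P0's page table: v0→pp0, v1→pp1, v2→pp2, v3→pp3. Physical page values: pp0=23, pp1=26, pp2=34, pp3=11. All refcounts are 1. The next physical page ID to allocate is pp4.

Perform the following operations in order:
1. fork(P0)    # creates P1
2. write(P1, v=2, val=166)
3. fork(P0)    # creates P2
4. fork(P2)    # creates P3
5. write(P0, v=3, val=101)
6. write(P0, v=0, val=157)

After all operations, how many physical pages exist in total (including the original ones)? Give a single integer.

Answer: 7

Derivation:
Op 1: fork(P0) -> P1. 4 ppages; refcounts: pp0:2 pp1:2 pp2:2 pp3:2
Op 2: write(P1, v2, 166). refcount(pp2)=2>1 -> COPY to pp4. 5 ppages; refcounts: pp0:2 pp1:2 pp2:1 pp3:2 pp4:1
Op 3: fork(P0) -> P2. 5 ppages; refcounts: pp0:3 pp1:3 pp2:2 pp3:3 pp4:1
Op 4: fork(P2) -> P3. 5 ppages; refcounts: pp0:4 pp1:4 pp2:3 pp3:4 pp4:1
Op 5: write(P0, v3, 101). refcount(pp3)=4>1 -> COPY to pp5. 6 ppages; refcounts: pp0:4 pp1:4 pp2:3 pp3:3 pp4:1 pp5:1
Op 6: write(P0, v0, 157). refcount(pp0)=4>1 -> COPY to pp6. 7 ppages; refcounts: pp0:3 pp1:4 pp2:3 pp3:3 pp4:1 pp5:1 pp6:1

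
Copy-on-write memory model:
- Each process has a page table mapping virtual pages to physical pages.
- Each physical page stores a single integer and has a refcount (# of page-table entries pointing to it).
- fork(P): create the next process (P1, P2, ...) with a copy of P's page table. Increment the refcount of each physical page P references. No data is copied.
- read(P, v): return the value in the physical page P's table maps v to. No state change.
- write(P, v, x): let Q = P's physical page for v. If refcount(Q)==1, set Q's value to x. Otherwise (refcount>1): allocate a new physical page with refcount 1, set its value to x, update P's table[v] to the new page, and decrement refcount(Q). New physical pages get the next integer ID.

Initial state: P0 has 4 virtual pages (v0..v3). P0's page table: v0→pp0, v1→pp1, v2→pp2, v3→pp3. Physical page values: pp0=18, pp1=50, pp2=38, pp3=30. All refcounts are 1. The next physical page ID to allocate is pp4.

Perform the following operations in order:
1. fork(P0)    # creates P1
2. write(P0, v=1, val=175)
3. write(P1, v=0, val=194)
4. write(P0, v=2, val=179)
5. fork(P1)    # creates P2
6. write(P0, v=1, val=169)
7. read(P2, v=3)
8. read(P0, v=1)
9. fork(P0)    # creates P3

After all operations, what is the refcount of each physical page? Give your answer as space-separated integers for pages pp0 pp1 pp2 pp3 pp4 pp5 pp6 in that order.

Op 1: fork(P0) -> P1. 4 ppages; refcounts: pp0:2 pp1:2 pp2:2 pp3:2
Op 2: write(P0, v1, 175). refcount(pp1)=2>1 -> COPY to pp4. 5 ppages; refcounts: pp0:2 pp1:1 pp2:2 pp3:2 pp4:1
Op 3: write(P1, v0, 194). refcount(pp0)=2>1 -> COPY to pp5. 6 ppages; refcounts: pp0:1 pp1:1 pp2:2 pp3:2 pp4:1 pp5:1
Op 4: write(P0, v2, 179). refcount(pp2)=2>1 -> COPY to pp6. 7 ppages; refcounts: pp0:1 pp1:1 pp2:1 pp3:2 pp4:1 pp5:1 pp6:1
Op 5: fork(P1) -> P2. 7 ppages; refcounts: pp0:1 pp1:2 pp2:2 pp3:3 pp4:1 pp5:2 pp6:1
Op 6: write(P0, v1, 169). refcount(pp4)=1 -> write in place. 7 ppages; refcounts: pp0:1 pp1:2 pp2:2 pp3:3 pp4:1 pp5:2 pp6:1
Op 7: read(P2, v3) -> 30. No state change.
Op 8: read(P0, v1) -> 169. No state change.
Op 9: fork(P0) -> P3. 7 ppages; refcounts: pp0:2 pp1:2 pp2:2 pp3:4 pp4:2 pp5:2 pp6:2

Answer: 2 2 2 4 2 2 2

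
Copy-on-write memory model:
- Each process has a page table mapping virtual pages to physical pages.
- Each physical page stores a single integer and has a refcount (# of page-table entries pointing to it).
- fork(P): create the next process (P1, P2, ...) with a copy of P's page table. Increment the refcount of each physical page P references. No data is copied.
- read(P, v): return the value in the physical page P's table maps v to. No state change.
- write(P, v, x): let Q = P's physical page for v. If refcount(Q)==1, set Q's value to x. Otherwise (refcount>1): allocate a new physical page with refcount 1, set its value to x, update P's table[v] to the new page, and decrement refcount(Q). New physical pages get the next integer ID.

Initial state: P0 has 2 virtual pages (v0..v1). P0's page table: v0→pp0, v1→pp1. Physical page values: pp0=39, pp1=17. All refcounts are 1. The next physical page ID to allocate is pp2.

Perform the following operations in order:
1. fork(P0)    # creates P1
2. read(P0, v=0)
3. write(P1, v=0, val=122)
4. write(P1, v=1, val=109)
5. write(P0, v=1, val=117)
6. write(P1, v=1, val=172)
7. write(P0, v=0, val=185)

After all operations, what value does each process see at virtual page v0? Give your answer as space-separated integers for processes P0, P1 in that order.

Op 1: fork(P0) -> P1. 2 ppages; refcounts: pp0:2 pp1:2
Op 2: read(P0, v0) -> 39. No state change.
Op 3: write(P1, v0, 122). refcount(pp0)=2>1 -> COPY to pp2. 3 ppages; refcounts: pp0:1 pp1:2 pp2:1
Op 4: write(P1, v1, 109). refcount(pp1)=2>1 -> COPY to pp3. 4 ppages; refcounts: pp0:1 pp1:1 pp2:1 pp3:1
Op 5: write(P0, v1, 117). refcount(pp1)=1 -> write in place. 4 ppages; refcounts: pp0:1 pp1:1 pp2:1 pp3:1
Op 6: write(P1, v1, 172). refcount(pp3)=1 -> write in place. 4 ppages; refcounts: pp0:1 pp1:1 pp2:1 pp3:1
Op 7: write(P0, v0, 185). refcount(pp0)=1 -> write in place. 4 ppages; refcounts: pp0:1 pp1:1 pp2:1 pp3:1
P0: v0 -> pp0 = 185
P1: v0 -> pp2 = 122

Answer: 185 122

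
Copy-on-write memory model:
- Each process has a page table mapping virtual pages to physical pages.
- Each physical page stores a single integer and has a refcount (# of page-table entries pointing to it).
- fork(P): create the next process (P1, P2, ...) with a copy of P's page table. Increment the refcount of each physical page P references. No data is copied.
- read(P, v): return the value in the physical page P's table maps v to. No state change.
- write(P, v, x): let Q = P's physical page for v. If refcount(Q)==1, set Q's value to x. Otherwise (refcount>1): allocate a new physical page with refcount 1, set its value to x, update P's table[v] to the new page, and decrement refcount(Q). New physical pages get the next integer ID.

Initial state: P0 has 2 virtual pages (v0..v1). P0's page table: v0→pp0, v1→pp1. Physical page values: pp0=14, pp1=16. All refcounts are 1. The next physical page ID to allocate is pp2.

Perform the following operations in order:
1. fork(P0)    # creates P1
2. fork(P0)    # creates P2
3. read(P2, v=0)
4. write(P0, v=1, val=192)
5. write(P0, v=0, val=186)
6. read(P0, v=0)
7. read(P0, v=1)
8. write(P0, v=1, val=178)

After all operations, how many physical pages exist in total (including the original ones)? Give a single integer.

Op 1: fork(P0) -> P1. 2 ppages; refcounts: pp0:2 pp1:2
Op 2: fork(P0) -> P2. 2 ppages; refcounts: pp0:3 pp1:3
Op 3: read(P2, v0) -> 14. No state change.
Op 4: write(P0, v1, 192). refcount(pp1)=3>1 -> COPY to pp2. 3 ppages; refcounts: pp0:3 pp1:2 pp2:1
Op 5: write(P0, v0, 186). refcount(pp0)=3>1 -> COPY to pp3. 4 ppages; refcounts: pp0:2 pp1:2 pp2:1 pp3:1
Op 6: read(P0, v0) -> 186. No state change.
Op 7: read(P0, v1) -> 192. No state change.
Op 8: write(P0, v1, 178). refcount(pp2)=1 -> write in place. 4 ppages; refcounts: pp0:2 pp1:2 pp2:1 pp3:1

Answer: 4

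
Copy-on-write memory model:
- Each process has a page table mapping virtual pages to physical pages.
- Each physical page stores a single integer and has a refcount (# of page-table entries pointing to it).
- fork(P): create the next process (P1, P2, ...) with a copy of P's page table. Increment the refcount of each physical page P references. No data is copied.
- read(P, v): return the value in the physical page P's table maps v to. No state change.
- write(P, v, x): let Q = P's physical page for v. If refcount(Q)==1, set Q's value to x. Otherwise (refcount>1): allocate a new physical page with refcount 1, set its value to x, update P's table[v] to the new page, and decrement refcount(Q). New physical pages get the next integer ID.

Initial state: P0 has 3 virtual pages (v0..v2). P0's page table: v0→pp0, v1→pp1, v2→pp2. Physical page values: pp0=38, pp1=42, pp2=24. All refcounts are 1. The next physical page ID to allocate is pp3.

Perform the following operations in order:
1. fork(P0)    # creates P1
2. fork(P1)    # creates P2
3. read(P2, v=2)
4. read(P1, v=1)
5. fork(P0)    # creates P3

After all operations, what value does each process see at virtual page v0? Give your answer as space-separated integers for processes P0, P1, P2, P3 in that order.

Answer: 38 38 38 38

Derivation:
Op 1: fork(P0) -> P1. 3 ppages; refcounts: pp0:2 pp1:2 pp2:2
Op 2: fork(P1) -> P2. 3 ppages; refcounts: pp0:3 pp1:3 pp2:3
Op 3: read(P2, v2) -> 24. No state change.
Op 4: read(P1, v1) -> 42. No state change.
Op 5: fork(P0) -> P3. 3 ppages; refcounts: pp0:4 pp1:4 pp2:4
P0: v0 -> pp0 = 38
P1: v0 -> pp0 = 38
P2: v0 -> pp0 = 38
P3: v0 -> pp0 = 38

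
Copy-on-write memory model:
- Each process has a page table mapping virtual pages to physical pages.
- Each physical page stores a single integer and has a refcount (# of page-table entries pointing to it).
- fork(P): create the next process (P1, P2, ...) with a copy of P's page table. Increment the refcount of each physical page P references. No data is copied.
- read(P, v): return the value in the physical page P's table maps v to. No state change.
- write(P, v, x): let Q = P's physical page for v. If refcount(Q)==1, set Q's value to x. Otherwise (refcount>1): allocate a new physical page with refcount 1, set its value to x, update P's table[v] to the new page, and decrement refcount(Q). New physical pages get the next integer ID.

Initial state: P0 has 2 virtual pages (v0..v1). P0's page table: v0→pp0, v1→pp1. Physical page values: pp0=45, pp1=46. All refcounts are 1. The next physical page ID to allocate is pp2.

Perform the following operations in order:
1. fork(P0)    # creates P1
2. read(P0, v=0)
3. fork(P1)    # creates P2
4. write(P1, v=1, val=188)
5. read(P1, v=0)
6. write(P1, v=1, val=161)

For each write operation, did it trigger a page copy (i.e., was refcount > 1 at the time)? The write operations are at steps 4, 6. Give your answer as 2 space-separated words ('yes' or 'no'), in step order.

Op 1: fork(P0) -> P1. 2 ppages; refcounts: pp0:2 pp1:2
Op 2: read(P0, v0) -> 45. No state change.
Op 3: fork(P1) -> P2. 2 ppages; refcounts: pp0:3 pp1:3
Op 4: write(P1, v1, 188). refcount(pp1)=3>1 -> COPY to pp2. 3 ppages; refcounts: pp0:3 pp1:2 pp2:1
Op 5: read(P1, v0) -> 45. No state change.
Op 6: write(P1, v1, 161). refcount(pp2)=1 -> write in place. 3 ppages; refcounts: pp0:3 pp1:2 pp2:1

yes no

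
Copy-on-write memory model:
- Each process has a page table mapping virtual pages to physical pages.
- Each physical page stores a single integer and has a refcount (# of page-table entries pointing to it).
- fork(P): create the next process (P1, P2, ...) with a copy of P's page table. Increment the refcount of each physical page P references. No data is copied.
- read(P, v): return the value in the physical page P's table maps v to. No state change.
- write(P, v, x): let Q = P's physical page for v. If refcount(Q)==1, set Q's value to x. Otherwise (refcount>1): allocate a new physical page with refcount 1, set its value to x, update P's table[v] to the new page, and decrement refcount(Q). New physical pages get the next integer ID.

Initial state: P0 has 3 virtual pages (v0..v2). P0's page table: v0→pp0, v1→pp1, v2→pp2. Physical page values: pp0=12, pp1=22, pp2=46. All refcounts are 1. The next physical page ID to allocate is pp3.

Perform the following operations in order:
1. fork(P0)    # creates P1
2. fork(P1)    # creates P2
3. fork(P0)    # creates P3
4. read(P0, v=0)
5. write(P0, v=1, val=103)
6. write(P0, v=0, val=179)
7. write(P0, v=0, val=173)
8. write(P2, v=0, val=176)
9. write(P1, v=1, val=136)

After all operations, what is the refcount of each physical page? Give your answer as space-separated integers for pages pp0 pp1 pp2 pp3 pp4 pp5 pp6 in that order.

Answer: 2 2 4 1 1 1 1

Derivation:
Op 1: fork(P0) -> P1. 3 ppages; refcounts: pp0:2 pp1:2 pp2:2
Op 2: fork(P1) -> P2. 3 ppages; refcounts: pp0:3 pp1:3 pp2:3
Op 3: fork(P0) -> P3. 3 ppages; refcounts: pp0:4 pp1:4 pp2:4
Op 4: read(P0, v0) -> 12. No state change.
Op 5: write(P0, v1, 103). refcount(pp1)=4>1 -> COPY to pp3. 4 ppages; refcounts: pp0:4 pp1:3 pp2:4 pp3:1
Op 6: write(P0, v0, 179). refcount(pp0)=4>1 -> COPY to pp4. 5 ppages; refcounts: pp0:3 pp1:3 pp2:4 pp3:1 pp4:1
Op 7: write(P0, v0, 173). refcount(pp4)=1 -> write in place. 5 ppages; refcounts: pp0:3 pp1:3 pp2:4 pp3:1 pp4:1
Op 8: write(P2, v0, 176). refcount(pp0)=3>1 -> COPY to pp5. 6 ppages; refcounts: pp0:2 pp1:3 pp2:4 pp3:1 pp4:1 pp5:1
Op 9: write(P1, v1, 136). refcount(pp1)=3>1 -> COPY to pp6. 7 ppages; refcounts: pp0:2 pp1:2 pp2:4 pp3:1 pp4:1 pp5:1 pp6:1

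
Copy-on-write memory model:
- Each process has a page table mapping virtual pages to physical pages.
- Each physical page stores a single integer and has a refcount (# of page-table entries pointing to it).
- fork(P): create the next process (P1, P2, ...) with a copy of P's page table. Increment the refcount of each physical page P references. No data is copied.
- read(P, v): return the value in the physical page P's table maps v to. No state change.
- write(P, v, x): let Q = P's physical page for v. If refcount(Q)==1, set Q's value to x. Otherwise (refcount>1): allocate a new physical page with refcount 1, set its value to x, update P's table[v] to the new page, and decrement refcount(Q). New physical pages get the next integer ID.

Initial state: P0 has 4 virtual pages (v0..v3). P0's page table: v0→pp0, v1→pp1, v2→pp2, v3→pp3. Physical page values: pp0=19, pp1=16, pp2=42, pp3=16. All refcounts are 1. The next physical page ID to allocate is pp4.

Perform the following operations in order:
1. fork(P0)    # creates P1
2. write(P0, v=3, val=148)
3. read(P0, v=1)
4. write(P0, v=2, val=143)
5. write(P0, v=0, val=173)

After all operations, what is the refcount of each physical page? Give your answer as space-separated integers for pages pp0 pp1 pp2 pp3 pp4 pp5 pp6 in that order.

Op 1: fork(P0) -> P1. 4 ppages; refcounts: pp0:2 pp1:2 pp2:2 pp3:2
Op 2: write(P0, v3, 148). refcount(pp3)=2>1 -> COPY to pp4. 5 ppages; refcounts: pp0:2 pp1:2 pp2:2 pp3:1 pp4:1
Op 3: read(P0, v1) -> 16. No state change.
Op 4: write(P0, v2, 143). refcount(pp2)=2>1 -> COPY to pp5. 6 ppages; refcounts: pp0:2 pp1:2 pp2:1 pp3:1 pp4:1 pp5:1
Op 5: write(P0, v0, 173). refcount(pp0)=2>1 -> COPY to pp6. 7 ppages; refcounts: pp0:1 pp1:2 pp2:1 pp3:1 pp4:1 pp5:1 pp6:1

Answer: 1 2 1 1 1 1 1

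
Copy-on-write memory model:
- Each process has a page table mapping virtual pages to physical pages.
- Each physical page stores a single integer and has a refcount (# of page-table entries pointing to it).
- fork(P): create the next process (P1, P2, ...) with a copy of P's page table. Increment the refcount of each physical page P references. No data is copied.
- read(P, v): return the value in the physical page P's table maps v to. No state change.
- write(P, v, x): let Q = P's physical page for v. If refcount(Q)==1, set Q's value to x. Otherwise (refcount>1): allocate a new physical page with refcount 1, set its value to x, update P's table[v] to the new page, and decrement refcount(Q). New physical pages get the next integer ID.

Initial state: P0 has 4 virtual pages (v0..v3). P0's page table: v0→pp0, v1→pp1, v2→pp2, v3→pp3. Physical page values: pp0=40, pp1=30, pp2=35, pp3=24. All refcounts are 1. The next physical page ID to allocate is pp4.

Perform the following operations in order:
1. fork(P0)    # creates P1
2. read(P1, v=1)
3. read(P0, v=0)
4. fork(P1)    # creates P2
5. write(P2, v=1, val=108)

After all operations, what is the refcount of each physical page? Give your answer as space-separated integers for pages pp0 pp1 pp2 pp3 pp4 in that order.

Answer: 3 2 3 3 1

Derivation:
Op 1: fork(P0) -> P1. 4 ppages; refcounts: pp0:2 pp1:2 pp2:2 pp3:2
Op 2: read(P1, v1) -> 30. No state change.
Op 3: read(P0, v0) -> 40. No state change.
Op 4: fork(P1) -> P2. 4 ppages; refcounts: pp0:3 pp1:3 pp2:3 pp3:3
Op 5: write(P2, v1, 108). refcount(pp1)=3>1 -> COPY to pp4. 5 ppages; refcounts: pp0:3 pp1:2 pp2:3 pp3:3 pp4:1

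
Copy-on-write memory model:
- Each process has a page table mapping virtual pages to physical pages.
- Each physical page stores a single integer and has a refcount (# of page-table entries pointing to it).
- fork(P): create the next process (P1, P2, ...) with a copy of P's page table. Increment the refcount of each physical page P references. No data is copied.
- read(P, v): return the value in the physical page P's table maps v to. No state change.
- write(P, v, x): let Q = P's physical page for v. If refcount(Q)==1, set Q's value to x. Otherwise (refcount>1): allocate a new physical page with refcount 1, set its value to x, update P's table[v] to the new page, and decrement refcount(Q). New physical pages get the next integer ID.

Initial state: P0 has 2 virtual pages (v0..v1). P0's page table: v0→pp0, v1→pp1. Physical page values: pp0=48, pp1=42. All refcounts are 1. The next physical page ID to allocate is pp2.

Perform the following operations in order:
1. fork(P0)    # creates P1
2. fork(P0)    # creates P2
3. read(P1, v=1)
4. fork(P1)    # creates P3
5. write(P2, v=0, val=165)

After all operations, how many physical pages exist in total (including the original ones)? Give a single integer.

Op 1: fork(P0) -> P1. 2 ppages; refcounts: pp0:2 pp1:2
Op 2: fork(P0) -> P2. 2 ppages; refcounts: pp0:3 pp1:3
Op 3: read(P1, v1) -> 42. No state change.
Op 4: fork(P1) -> P3. 2 ppages; refcounts: pp0:4 pp1:4
Op 5: write(P2, v0, 165). refcount(pp0)=4>1 -> COPY to pp2. 3 ppages; refcounts: pp0:3 pp1:4 pp2:1

Answer: 3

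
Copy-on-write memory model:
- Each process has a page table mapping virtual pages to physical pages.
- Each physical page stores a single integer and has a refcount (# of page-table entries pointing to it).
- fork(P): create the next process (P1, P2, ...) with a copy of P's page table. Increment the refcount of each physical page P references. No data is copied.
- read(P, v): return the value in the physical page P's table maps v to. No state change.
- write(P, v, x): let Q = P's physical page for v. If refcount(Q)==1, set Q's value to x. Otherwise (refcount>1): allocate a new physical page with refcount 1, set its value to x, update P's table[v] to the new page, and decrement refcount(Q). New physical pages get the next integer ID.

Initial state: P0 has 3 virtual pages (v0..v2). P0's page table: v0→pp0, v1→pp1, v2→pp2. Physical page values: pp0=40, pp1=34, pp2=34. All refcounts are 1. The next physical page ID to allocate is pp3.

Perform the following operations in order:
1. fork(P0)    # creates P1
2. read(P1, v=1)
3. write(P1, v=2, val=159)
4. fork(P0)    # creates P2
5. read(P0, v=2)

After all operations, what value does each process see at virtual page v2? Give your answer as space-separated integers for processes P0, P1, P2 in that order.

Op 1: fork(P0) -> P1. 3 ppages; refcounts: pp0:2 pp1:2 pp2:2
Op 2: read(P1, v1) -> 34. No state change.
Op 3: write(P1, v2, 159). refcount(pp2)=2>1 -> COPY to pp3. 4 ppages; refcounts: pp0:2 pp1:2 pp2:1 pp3:1
Op 4: fork(P0) -> P2. 4 ppages; refcounts: pp0:3 pp1:3 pp2:2 pp3:1
Op 5: read(P0, v2) -> 34. No state change.
P0: v2 -> pp2 = 34
P1: v2 -> pp3 = 159
P2: v2 -> pp2 = 34

Answer: 34 159 34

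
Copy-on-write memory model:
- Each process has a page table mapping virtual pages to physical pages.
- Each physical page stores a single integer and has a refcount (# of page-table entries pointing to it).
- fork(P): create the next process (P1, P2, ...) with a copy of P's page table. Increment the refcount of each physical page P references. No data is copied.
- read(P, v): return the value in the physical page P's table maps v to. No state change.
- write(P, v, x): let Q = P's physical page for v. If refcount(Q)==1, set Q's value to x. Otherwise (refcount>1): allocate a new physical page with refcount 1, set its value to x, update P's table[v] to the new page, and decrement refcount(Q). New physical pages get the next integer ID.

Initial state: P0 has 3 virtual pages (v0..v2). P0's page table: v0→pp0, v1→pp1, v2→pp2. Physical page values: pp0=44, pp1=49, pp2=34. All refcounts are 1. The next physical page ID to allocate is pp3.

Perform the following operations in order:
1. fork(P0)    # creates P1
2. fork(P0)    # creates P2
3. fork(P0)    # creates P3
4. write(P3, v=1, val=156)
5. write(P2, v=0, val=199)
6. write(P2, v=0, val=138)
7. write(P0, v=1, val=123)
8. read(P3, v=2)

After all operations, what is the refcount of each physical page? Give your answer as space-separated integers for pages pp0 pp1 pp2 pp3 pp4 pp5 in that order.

Op 1: fork(P0) -> P1. 3 ppages; refcounts: pp0:2 pp1:2 pp2:2
Op 2: fork(P0) -> P2. 3 ppages; refcounts: pp0:3 pp1:3 pp2:3
Op 3: fork(P0) -> P3. 3 ppages; refcounts: pp0:4 pp1:4 pp2:4
Op 4: write(P3, v1, 156). refcount(pp1)=4>1 -> COPY to pp3. 4 ppages; refcounts: pp0:4 pp1:3 pp2:4 pp3:1
Op 5: write(P2, v0, 199). refcount(pp0)=4>1 -> COPY to pp4. 5 ppages; refcounts: pp0:3 pp1:3 pp2:4 pp3:1 pp4:1
Op 6: write(P2, v0, 138). refcount(pp4)=1 -> write in place. 5 ppages; refcounts: pp0:3 pp1:3 pp2:4 pp3:1 pp4:1
Op 7: write(P0, v1, 123). refcount(pp1)=3>1 -> COPY to pp5. 6 ppages; refcounts: pp0:3 pp1:2 pp2:4 pp3:1 pp4:1 pp5:1
Op 8: read(P3, v2) -> 34. No state change.

Answer: 3 2 4 1 1 1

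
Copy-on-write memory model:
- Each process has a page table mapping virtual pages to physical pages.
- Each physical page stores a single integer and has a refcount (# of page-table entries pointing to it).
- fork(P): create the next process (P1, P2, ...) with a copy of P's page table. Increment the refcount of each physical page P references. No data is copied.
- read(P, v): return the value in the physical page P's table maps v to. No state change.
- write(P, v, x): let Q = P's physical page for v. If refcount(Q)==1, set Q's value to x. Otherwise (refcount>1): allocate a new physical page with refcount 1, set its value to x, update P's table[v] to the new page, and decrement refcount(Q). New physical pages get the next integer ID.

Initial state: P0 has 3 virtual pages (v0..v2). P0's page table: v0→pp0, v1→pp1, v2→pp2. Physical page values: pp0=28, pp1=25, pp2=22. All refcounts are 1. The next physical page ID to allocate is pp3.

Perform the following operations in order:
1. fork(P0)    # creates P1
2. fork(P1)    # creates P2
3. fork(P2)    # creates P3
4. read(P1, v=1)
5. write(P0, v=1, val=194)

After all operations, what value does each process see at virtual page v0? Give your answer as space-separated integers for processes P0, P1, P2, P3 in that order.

Op 1: fork(P0) -> P1. 3 ppages; refcounts: pp0:2 pp1:2 pp2:2
Op 2: fork(P1) -> P2. 3 ppages; refcounts: pp0:3 pp1:3 pp2:3
Op 3: fork(P2) -> P3. 3 ppages; refcounts: pp0:4 pp1:4 pp2:4
Op 4: read(P1, v1) -> 25. No state change.
Op 5: write(P0, v1, 194). refcount(pp1)=4>1 -> COPY to pp3. 4 ppages; refcounts: pp0:4 pp1:3 pp2:4 pp3:1
P0: v0 -> pp0 = 28
P1: v0 -> pp0 = 28
P2: v0 -> pp0 = 28
P3: v0 -> pp0 = 28

Answer: 28 28 28 28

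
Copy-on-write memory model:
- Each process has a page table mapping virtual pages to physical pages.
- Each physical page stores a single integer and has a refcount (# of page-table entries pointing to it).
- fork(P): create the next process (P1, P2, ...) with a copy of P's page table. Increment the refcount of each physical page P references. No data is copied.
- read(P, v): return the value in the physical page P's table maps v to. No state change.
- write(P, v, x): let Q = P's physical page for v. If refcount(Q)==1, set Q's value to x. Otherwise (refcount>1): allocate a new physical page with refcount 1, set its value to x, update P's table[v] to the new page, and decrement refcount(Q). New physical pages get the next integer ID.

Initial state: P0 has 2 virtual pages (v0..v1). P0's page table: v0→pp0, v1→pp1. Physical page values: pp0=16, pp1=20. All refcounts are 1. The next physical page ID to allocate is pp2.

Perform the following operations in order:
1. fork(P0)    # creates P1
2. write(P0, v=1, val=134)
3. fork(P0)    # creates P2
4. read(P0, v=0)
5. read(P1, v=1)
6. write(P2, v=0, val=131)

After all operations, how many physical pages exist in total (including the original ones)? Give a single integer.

Answer: 4

Derivation:
Op 1: fork(P0) -> P1. 2 ppages; refcounts: pp0:2 pp1:2
Op 2: write(P0, v1, 134). refcount(pp1)=2>1 -> COPY to pp2. 3 ppages; refcounts: pp0:2 pp1:1 pp2:1
Op 3: fork(P0) -> P2. 3 ppages; refcounts: pp0:3 pp1:1 pp2:2
Op 4: read(P0, v0) -> 16. No state change.
Op 5: read(P1, v1) -> 20. No state change.
Op 6: write(P2, v0, 131). refcount(pp0)=3>1 -> COPY to pp3. 4 ppages; refcounts: pp0:2 pp1:1 pp2:2 pp3:1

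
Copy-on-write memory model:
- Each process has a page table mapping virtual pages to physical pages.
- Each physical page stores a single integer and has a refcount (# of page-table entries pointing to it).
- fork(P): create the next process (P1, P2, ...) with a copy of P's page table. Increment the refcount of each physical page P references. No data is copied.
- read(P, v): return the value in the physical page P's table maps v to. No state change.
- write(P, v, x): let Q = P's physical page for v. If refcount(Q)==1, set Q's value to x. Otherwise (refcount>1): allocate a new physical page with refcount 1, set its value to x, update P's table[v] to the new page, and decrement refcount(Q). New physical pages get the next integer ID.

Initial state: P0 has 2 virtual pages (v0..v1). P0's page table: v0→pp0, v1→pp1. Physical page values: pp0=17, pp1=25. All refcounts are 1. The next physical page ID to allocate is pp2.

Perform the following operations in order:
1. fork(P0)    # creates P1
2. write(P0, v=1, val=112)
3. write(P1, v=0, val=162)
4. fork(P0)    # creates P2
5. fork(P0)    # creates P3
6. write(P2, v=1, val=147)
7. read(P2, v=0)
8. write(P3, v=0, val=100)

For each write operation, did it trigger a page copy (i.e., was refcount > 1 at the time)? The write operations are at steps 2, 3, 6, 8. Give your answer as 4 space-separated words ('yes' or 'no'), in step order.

Op 1: fork(P0) -> P1. 2 ppages; refcounts: pp0:2 pp1:2
Op 2: write(P0, v1, 112). refcount(pp1)=2>1 -> COPY to pp2. 3 ppages; refcounts: pp0:2 pp1:1 pp2:1
Op 3: write(P1, v0, 162). refcount(pp0)=2>1 -> COPY to pp3. 4 ppages; refcounts: pp0:1 pp1:1 pp2:1 pp3:1
Op 4: fork(P0) -> P2. 4 ppages; refcounts: pp0:2 pp1:1 pp2:2 pp3:1
Op 5: fork(P0) -> P3. 4 ppages; refcounts: pp0:3 pp1:1 pp2:3 pp3:1
Op 6: write(P2, v1, 147). refcount(pp2)=3>1 -> COPY to pp4. 5 ppages; refcounts: pp0:3 pp1:1 pp2:2 pp3:1 pp4:1
Op 7: read(P2, v0) -> 17. No state change.
Op 8: write(P3, v0, 100). refcount(pp0)=3>1 -> COPY to pp5. 6 ppages; refcounts: pp0:2 pp1:1 pp2:2 pp3:1 pp4:1 pp5:1

yes yes yes yes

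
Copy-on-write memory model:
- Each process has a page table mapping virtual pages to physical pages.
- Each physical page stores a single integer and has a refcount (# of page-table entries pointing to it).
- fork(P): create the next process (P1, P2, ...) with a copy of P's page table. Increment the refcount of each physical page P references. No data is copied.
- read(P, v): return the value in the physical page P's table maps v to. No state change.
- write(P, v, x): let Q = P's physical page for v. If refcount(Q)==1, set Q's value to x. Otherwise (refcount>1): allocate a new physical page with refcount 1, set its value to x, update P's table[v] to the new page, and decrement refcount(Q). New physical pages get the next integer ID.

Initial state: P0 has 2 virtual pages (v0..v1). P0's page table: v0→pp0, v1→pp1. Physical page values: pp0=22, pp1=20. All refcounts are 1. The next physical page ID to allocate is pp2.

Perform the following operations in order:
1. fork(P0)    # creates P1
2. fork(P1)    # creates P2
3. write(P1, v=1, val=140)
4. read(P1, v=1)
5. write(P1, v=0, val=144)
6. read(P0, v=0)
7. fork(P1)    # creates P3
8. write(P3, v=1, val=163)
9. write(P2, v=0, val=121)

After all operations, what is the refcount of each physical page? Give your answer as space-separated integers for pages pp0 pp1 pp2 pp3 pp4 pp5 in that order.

Op 1: fork(P0) -> P1. 2 ppages; refcounts: pp0:2 pp1:2
Op 2: fork(P1) -> P2. 2 ppages; refcounts: pp0:3 pp1:3
Op 3: write(P1, v1, 140). refcount(pp1)=3>1 -> COPY to pp2. 3 ppages; refcounts: pp0:3 pp1:2 pp2:1
Op 4: read(P1, v1) -> 140. No state change.
Op 5: write(P1, v0, 144). refcount(pp0)=3>1 -> COPY to pp3. 4 ppages; refcounts: pp0:2 pp1:2 pp2:1 pp3:1
Op 6: read(P0, v0) -> 22. No state change.
Op 7: fork(P1) -> P3. 4 ppages; refcounts: pp0:2 pp1:2 pp2:2 pp3:2
Op 8: write(P3, v1, 163). refcount(pp2)=2>1 -> COPY to pp4. 5 ppages; refcounts: pp0:2 pp1:2 pp2:1 pp3:2 pp4:1
Op 9: write(P2, v0, 121). refcount(pp0)=2>1 -> COPY to pp5. 6 ppages; refcounts: pp0:1 pp1:2 pp2:1 pp3:2 pp4:1 pp5:1

Answer: 1 2 1 2 1 1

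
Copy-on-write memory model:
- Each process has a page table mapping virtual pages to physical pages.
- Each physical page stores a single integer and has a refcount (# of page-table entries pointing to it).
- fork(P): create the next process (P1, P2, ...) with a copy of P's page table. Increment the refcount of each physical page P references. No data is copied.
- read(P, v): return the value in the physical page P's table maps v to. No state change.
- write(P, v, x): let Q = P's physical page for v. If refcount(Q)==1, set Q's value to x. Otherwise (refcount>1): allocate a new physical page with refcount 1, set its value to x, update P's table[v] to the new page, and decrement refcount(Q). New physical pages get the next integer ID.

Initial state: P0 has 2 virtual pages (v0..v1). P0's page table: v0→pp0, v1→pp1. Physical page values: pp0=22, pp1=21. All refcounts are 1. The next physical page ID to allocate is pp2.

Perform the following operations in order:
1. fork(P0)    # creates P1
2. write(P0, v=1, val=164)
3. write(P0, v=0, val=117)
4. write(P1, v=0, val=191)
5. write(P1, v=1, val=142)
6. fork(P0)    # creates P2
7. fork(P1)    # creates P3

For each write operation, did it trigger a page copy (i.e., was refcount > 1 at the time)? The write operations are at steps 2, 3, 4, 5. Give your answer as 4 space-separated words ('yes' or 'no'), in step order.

Op 1: fork(P0) -> P1. 2 ppages; refcounts: pp0:2 pp1:2
Op 2: write(P0, v1, 164). refcount(pp1)=2>1 -> COPY to pp2. 3 ppages; refcounts: pp0:2 pp1:1 pp2:1
Op 3: write(P0, v0, 117). refcount(pp0)=2>1 -> COPY to pp3. 4 ppages; refcounts: pp0:1 pp1:1 pp2:1 pp3:1
Op 4: write(P1, v0, 191). refcount(pp0)=1 -> write in place. 4 ppages; refcounts: pp0:1 pp1:1 pp2:1 pp3:1
Op 5: write(P1, v1, 142). refcount(pp1)=1 -> write in place. 4 ppages; refcounts: pp0:1 pp1:1 pp2:1 pp3:1
Op 6: fork(P0) -> P2. 4 ppages; refcounts: pp0:1 pp1:1 pp2:2 pp3:2
Op 7: fork(P1) -> P3. 4 ppages; refcounts: pp0:2 pp1:2 pp2:2 pp3:2

yes yes no no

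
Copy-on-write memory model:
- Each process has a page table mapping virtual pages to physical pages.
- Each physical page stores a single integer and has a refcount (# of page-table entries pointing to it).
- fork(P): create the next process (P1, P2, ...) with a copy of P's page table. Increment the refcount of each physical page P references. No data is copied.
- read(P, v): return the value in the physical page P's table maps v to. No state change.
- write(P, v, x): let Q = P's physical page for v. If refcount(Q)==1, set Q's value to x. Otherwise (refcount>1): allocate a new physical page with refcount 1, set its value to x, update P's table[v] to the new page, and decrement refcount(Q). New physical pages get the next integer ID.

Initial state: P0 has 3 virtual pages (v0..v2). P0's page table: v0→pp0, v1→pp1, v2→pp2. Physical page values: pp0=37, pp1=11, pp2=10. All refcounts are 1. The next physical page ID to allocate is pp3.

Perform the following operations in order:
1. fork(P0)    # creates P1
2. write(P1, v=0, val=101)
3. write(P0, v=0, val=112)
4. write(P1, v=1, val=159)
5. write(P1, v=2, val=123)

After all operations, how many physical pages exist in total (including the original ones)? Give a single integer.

Op 1: fork(P0) -> P1. 3 ppages; refcounts: pp0:2 pp1:2 pp2:2
Op 2: write(P1, v0, 101). refcount(pp0)=2>1 -> COPY to pp3. 4 ppages; refcounts: pp0:1 pp1:2 pp2:2 pp3:1
Op 3: write(P0, v0, 112). refcount(pp0)=1 -> write in place. 4 ppages; refcounts: pp0:1 pp1:2 pp2:2 pp3:1
Op 4: write(P1, v1, 159). refcount(pp1)=2>1 -> COPY to pp4. 5 ppages; refcounts: pp0:1 pp1:1 pp2:2 pp3:1 pp4:1
Op 5: write(P1, v2, 123). refcount(pp2)=2>1 -> COPY to pp5. 6 ppages; refcounts: pp0:1 pp1:1 pp2:1 pp3:1 pp4:1 pp5:1

Answer: 6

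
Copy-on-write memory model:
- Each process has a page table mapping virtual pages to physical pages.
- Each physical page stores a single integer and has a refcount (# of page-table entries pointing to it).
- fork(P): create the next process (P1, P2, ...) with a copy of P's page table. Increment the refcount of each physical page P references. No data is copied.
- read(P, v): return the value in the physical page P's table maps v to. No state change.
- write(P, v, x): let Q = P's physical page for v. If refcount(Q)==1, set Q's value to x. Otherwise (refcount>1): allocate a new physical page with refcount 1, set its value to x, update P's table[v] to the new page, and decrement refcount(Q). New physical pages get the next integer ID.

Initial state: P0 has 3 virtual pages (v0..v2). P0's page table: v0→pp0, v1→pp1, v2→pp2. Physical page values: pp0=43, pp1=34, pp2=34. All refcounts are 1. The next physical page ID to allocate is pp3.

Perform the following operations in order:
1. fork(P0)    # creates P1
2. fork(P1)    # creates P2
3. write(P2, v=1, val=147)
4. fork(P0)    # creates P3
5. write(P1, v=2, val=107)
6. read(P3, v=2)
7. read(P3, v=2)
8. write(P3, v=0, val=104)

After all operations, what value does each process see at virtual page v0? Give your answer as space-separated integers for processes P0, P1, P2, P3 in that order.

Answer: 43 43 43 104

Derivation:
Op 1: fork(P0) -> P1. 3 ppages; refcounts: pp0:2 pp1:2 pp2:2
Op 2: fork(P1) -> P2. 3 ppages; refcounts: pp0:3 pp1:3 pp2:3
Op 3: write(P2, v1, 147). refcount(pp1)=3>1 -> COPY to pp3. 4 ppages; refcounts: pp0:3 pp1:2 pp2:3 pp3:1
Op 4: fork(P0) -> P3. 4 ppages; refcounts: pp0:4 pp1:3 pp2:4 pp3:1
Op 5: write(P1, v2, 107). refcount(pp2)=4>1 -> COPY to pp4. 5 ppages; refcounts: pp0:4 pp1:3 pp2:3 pp3:1 pp4:1
Op 6: read(P3, v2) -> 34. No state change.
Op 7: read(P3, v2) -> 34. No state change.
Op 8: write(P3, v0, 104). refcount(pp0)=4>1 -> COPY to pp5. 6 ppages; refcounts: pp0:3 pp1:3 pp2:3 pp3:1 pp4:1 pp5:1
P0: v0 -> pp0 = 43
P1: v0 -> pp0 = 43
P2: v0 -> pp0 = 43
P3: v0 -> pp5 = 104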